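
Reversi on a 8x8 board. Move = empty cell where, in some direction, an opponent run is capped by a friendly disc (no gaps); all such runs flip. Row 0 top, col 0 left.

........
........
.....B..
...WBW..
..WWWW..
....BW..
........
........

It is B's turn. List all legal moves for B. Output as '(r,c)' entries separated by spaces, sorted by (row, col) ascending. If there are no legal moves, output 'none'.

Answer: (3,2) (3,6) (5,2) (5,6) (6,5)

Derivation:
(2,2): no bracket -> illegal
(2,3): no bracket -> illegal
(2,4): no bracket -> illegal
(2,6): no bracket -> illegal
(3,1): no bracket -> illegal
(3,2): flips 2 -> legal
(3,6): flips 2 -> legal
(4,1): no bracket -> illegal
(4,6): no bracket -> illegal
(5,1): no bracket -> illegal
(5,2): flips 1 -> legal
(5,3): no bracket -> illegal
(5,6): flips 2 -> legal
(6,4): no bracket -> illegal
(6,5): flips 3 -> legal
(6,6): no bracket -> illegal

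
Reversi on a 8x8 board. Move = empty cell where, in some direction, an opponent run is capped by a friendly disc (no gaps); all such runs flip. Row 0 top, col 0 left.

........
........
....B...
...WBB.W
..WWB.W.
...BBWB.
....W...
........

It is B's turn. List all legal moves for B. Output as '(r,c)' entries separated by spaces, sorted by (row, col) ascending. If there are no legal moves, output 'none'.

Answer: (2,2) (2,3) (3,1) (3,2) (3,6) (4,1) (5,1) (5,2) (5,7) (6,6) (7,4) (7,5)

Derivation:
(2,2): flips 1 -> legal
(2,3): flips 2 -> legal
(2,6): no bracket -> illegal
(2,7): no bracket -> illegal
(3,1): flips 1 -> legal
(3,2): flips 2 -> legal
(3,6): flips 1 -> legal
(4,1): flips 2 -> legal
(4,5): no bracket -> illegal
(4,7): no bracket -> illegal
(5,1): flips 2 -> legal
(5,2): flips 1 -> legal
(5,7): flips 1 -> legal
(6,3): no bracket -> illegal
(6,5): no bracket -> illegal
(6,6): flips 1 -> legal
(7,3): no bracket -> illegal
(7,4): flips 1 -> legal
(7,5): flips 1 -> legal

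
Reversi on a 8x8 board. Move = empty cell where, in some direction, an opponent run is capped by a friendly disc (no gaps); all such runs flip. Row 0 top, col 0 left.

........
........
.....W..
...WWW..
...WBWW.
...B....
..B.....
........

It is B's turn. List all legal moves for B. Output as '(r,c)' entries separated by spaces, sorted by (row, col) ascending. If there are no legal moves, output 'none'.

Answer: (2,2) (2,3) (2,4) (2,6) (4,2) (4,7)

Derivation:
(1,4): no bracket -> illegal
(1,5): no bracket -> illegal
(1,6): no bracket -> illegal
(2,2): flips 1 -> legal
(2,3): flips 2 -> legal
(2,4): flips 1 -> legal
(2,6): flips 1 -> legal
(3,2): no bracket -> illegal
(3,6): no bracket -> illegal
(3,7): no bracket -> illegal
(4,2): flips 1 -> legal
(4,7): flips 2 -> legal
(5,2): no bracket -> illegal
(5,4): no bracket -> illegal
(5,5): no bracket -> illegal
(5,6): no bracket -> illegal
(5,7): no bracket -> illegal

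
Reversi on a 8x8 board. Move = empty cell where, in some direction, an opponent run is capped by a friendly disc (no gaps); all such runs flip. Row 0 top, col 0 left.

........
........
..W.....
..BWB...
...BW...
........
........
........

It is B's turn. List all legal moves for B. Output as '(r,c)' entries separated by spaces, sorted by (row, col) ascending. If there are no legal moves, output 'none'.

Answer: (1,2) (2,3) (4,5) (5,4)

Derivation:
(1,1): no bracket -> illegal
(1,2): flips 1 -> legal
(1,3): no bracket -> illegal
(2,1): no bracket -> illegal
(2,3): flips 1 -> legal
(2,4): no bracket -> illegal
(3,1): no bracket -> illegal
(3,5): no bracket -> illegal
(4,2): no bracket -> illegal
(4,5): flips 1 -> legal
(5,3): no bracket -> illegal
(5,4): flips 1 -> legal
(5,5): no bracket -> illegal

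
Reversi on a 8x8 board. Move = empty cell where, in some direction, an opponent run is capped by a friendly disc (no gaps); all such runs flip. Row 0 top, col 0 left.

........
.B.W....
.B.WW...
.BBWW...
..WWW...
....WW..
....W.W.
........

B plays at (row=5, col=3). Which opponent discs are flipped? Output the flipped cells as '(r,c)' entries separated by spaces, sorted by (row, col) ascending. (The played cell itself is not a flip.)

Answer: (4,2)

Derivation:
Dir NW: opp run (4,2) capped by B -> flip
Dir N: opp run (4,3) (3,3) (2,3) (1,3), next='.' -> no flip
Dir NE: opp run (4,4), next='.' -> no flip
Dir W: first cell '.' (not opp) -> no flip
Dir E: opp run (5,4) (5,5), next='.' -> no flip
Dir SW: first cell '.' (not opp) -> no flip
Dir S: first cell '.' (not opp) -> no flip
Dir SE: opp run (6,4), next='.' -> no flip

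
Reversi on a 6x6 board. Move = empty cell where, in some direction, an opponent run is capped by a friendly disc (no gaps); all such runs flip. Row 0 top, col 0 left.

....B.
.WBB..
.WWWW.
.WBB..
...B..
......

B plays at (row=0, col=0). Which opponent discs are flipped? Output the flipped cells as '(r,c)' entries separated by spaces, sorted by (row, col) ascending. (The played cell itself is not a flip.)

Answer: (1,1) (2,2)

Derivation:
Dir NW: edge -> no flip
Dir N: edge -> no flip
Dir NE: edge -> no flip
Dir W: edge -> no flip
Dir E: first cell '.' (not opp) -> no flip
Dir SW: edge -> no flip
Dir S: first cell '.' (not opp) -> no flip
Dir SE: opp run (1,1) (2,2) capped by B -> flip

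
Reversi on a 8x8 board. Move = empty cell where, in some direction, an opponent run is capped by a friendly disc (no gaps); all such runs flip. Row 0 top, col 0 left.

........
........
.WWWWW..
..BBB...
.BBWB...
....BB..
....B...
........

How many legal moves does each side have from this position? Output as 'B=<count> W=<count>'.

-- B to move --
(1,0): flips 1 -> legal
(1,1): flips 1 -> legal
(1,2): flips 2 -> legal
(1,3): flips 1 -> legal
(1,4): flips 2 -> legal
(1,5): flips 1 -> legal
(1,6): flips 1 -> legal
(2,0): no bracket -> illegal
(2,6): no bracket -> illegal
(3,0): no bracket -> illegal
(3,1): no bracket -> illegal
(3,5): no bracket -> illegal
(3,6): no bracket -> illegal
(5,2): flips 1 -> legal
(5,3): flips 1 -> legal
B mobility = 9
-- W to move --
(3,0): no bracket -> illegal
(3,1): no bracket -> illegal
(3,5): no bracket -> illegal
(4,0): flips 2 -> legal
(4,5): flips 2 -> legal
(4,6): no bracket -> illegal
(5,0): flips 2 -> legal
(5,1): flips 2 -> legal
(5,2): flips 2 -> legal
(5,3): no bracket -> illegal
(5,6): no bracket -> illegal
(6,3): no bracket -> illegal
(6,5): flips 1 -> legal
(6,6): flips 3 -> legal
(7,3): no bracket -> illegal
(7,4): flips 4 -> legal
(7,5): no bracket -> illegal
W mobility = 8

Answer: B=9 W=8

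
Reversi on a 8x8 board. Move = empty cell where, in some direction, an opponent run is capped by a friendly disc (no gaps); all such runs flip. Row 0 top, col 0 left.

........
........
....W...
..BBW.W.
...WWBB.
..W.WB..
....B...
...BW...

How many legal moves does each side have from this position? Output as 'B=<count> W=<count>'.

-- B to move --
(1,3): no bracket -> illegal
(1,4): flips 4 -> legal
(1,5): flips 1 -> legal
(2,3): flips 1 -> legal
(2,5): no bracket -> illegal
(2,6): flips 1 -> legal
(2,7): flips 1 -> legal
(3,5): flips 1 -> legal
(3,7): no bracket -> illegal
(4,1): no bracket -> illegal
(4,2): flips 2 -> legal
(4,7): no bracket -> illegal
(5,1): no bracket -> illegal
(5,3): flips 2 -> legal
(6,1): no bracket -> illegal
(6,2): no bracket -> illegal
(6,3): flips 1 -> legal
(6,5): flips 2 -> legal
(7,5): flips 1 -> legal
B mobility = 11
-- W to move --
(2,1): flips 1 -> legal
(2,2): flips 1 -> legal
(2,3): flips 1 -> legal
(3,1): flips 2 -> legal
(3,5): no bracket -> illegal
(3,7): no bracket -> illegal
(4,1): no bracket -> illegal
(4,2): flips 1 -> legal
(4,7): flips 2 -> legal
(5,3): no bracket -> illegal
(5,6): flips 3 -> legal
(5,7): no bracket -> illegal
(6,2): no bracket -> illegal
(6,3): no bracket -> illegal
(6,5): no bracket -> illegal
(6,6): flips 1 -> legal
(7,2): flips 1 -> legal
(7,5): no bracket -> illegal
W mobility = 9

Answer: B=11 W=9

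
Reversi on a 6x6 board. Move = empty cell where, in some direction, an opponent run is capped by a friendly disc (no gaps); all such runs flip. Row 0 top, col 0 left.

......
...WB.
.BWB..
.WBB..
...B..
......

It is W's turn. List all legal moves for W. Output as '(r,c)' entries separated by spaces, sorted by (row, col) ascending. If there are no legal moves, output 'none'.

(0,3): no bracket -> illegal
(0,4): no bracket -> illegal
(0,5): no bracket -> illegal
(1,0): no bracket -> illegal
(1,1): flips 1 -> legal
(1,2): no bracket -> illegal
(1,5): flips 1 -> legal
(2,0): flips 1 -> legal
(2,4): flips 1 -> legal
(2,5): no bracket -> illegal
(3,0): no bracket -> illegal
(3,4): flips 2 -> legal
(4,1): no bracket -> illegal
(4,2): flips 1 -> legal
(4,4): flips 1 -> legal
(5,2): no bracket -> illegal
(5,3): flips 3 -> legal
(5,4): no bracket -> illegal

Answer: (1,1) (1,5) (2,0) (2,4) (3,4) (4,2) (4,4) (5,3)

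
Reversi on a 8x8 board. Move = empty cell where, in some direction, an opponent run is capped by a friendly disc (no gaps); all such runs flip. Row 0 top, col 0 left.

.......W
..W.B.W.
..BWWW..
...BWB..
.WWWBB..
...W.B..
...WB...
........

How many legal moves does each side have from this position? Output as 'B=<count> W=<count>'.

-- B to move --
(0,1): flips 3 -> legal
(0,2): flips 1 -> legal
(0,3): no bracket -> illegal
(0,5): no bracket -> illegal
(0,6): no bracket -> illegal
(1,1): no bracket -> illegal
(1,3): flips 2 -> legal
(1,5): flips 2 -> legal
(1,7): no bracket -> illegal
(2,1): no bracket -> illegal
(2,6): flips 3 -> legal
(2,7): no bracket -> illegal
(3,0): no bracket -> illegal
(3,1): flips 2 -> legal
(3,2): flips 1 -> legal
(3,6): flips 1 -> legal
(4,0): flips 3 -> legal
(5,0): no bracket -> illegal
(5,1): flips 1 -> legal
(5,2): no bracket -> illegal
(5,4): no bracket -> illegal
(6,2): flips 2 -> legal
(7,2): no bracket -> illegal
(7,3): flips 3 -> legal
(7,4): no bracket -> illegal
B mobility = 12
-- W to move --
(0,3): flips 1 -> legal
(0,4): flips 1 -> legal
(0,5): flips 1 -> legal
(1,1): no bracket -> illegal
(1,3): no bracket -> illegal
(1,5): no bracket -> illegal
(2,1): flips 1 -> legal
(2,6): flips 2 -> legal
(3,1): no bracket -> illegal
(3,2): flips 2 -> legal
(3,6): flips 1 -> legal
(4,6): flips 3 -> legal
(5,4): flips 1 -> legal
(5,6): flips 1 -> legal
(6,5): flips 4 -> legal
(6,6): no bracket -> illegal
(7,3): no bracket -> illegal
(7,4): no bracket -> illegal
(7,5): flips 1 -> legal
W mobility = 12

Answer: B=12 W=12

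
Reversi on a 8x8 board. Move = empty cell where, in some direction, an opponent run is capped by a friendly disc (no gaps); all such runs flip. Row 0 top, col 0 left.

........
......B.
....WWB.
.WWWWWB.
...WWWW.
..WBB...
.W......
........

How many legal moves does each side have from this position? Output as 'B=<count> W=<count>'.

-- B to move --
(1,3): no bracket -> illegal
(1,4): flips 4 -> legal
(1,5): no bracket -> illegal
(2,0): no bracket -> illegal
(2,1): flips 2 -> legal
(2,2): no bracket -> illegal
(2,3): flips 4 -> legal
(3,0): flips 5 -> legal
(3,7): no bracket -> illegal
(4,0): no bracket -> illegal
(4,1): no bracket -> illegal
(4,2): no bracket -> illegal
(4,7): no bracket -> illegal
(5,0): no bracket -> illegal
(5,1): flips 1 -> legal
(5,5): no bracket -> illegal
(5,6): flips 1 -> legal
(5,7): no bracket -> illegal
(6,0): no bracket -> illegal
(6,2): no bracket -> illegal
(6,3): no bracket -> illegal
(7,0): flips 5 -> legal
(7,1): no bracket -> illegal
(7,2): no bracket -> illegal
B mobility = 7
-- W to move --
(0,5): no bracket -> illegal
(0,6): flips 3 -> legal
(0,7): flips 1 -> legal
(1,5): no bracket -> illegal
(1,7): flips 1 -> legal
(2,7): flips 2 -> legal
(3,7): flips 1 -> legal
(4,2): no bracket -> illegal
(4,7): flips 1 -> legal
(5,5): flips 2 -> legal
(6,2): flips 1 -> legal
(6,3): flips 2 -> legal
(6,4): flips 1 -> legal
(6,5): flips 1 -> legal
W mobility = 11

Answer: B=7 W=11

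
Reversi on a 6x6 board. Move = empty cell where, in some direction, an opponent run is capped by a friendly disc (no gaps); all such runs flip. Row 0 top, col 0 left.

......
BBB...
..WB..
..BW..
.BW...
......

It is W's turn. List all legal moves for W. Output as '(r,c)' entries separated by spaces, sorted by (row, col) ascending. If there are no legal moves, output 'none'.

(0,0): flips 1 -> legal
(0,1): no bracket -> illegal
(0,2): flips 1 -> legal
(0,3): no bracket -> illegal
(1,3): flips 1 -> legal
(1,4): no bracket -> illegal
(2,0): no bracket -> illegal
(2,1): no bracket -> illegal
(2,4): flips 1 -> legal
(3,0): no bracket -> illegal
(3,1): flips 1 -> legal
(3,4): no bracket -> illegal
(4,0): flips 1 -> legal
(4,3): no bracket -> illegal
(5,0): no bracket -> illegal
(5,1): no bracket -> illegal
(5,2): no bracket -> illegal

Answer: (0,0) (0,2) (1,3) (2,4) (3,1) (4,0)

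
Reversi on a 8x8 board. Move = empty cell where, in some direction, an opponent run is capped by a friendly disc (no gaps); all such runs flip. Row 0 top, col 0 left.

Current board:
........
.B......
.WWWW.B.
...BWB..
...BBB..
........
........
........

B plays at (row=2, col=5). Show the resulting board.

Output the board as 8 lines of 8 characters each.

Place B at (2,5); scan 8 dirs for brackets.
Dir NW: first cell '.' (not opp) -> no flip
Dir N: first cell '.' (not opp) -> no flip
Dir NE: first cell '.' (not opp) -> no flip
Dir W: opp run (2,4) (2,3) (2,2) (2,1), next='.' -> no flip
Dir E: first cell 'B' (not opp) -> no flip
Dir SW: opp run (3,4) capped by B -> flip
Dir S: first cell 'B' (not opp) -> no flip
Dir SE: first cell '.' (not opp) -> no flip
All flips: (3,4)

Answer: ........
.B......
.WWWWBB.
...BBB..
...BBB..
........
........
........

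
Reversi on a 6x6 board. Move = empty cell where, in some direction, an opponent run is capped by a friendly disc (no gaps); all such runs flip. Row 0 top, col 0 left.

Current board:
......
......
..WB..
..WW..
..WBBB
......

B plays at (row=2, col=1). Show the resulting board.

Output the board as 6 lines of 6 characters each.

Place B at (2,1); scan 8 dirs for brackets.
Dir NW: first cell '.' (not opp) -> no flip
Dir N: first cell '.' (not opp) -> no flip
Dir NE: first cell '.' (not opp) -> no flip
Dir W: first cell '.' (not opp) -> no flip
Dir E: opp run (2,2) capped by B -> flip
Dir SW: first cell '.' (not opp) -> no flip
Dir S: first cell '.' (not opp) -> no flip
Dir SE: opp run (3,2) capped by B -> flip
All flips: (2,2) (3,2)

Answer: ......
......
.BBB..
..BW..
..WBBB
......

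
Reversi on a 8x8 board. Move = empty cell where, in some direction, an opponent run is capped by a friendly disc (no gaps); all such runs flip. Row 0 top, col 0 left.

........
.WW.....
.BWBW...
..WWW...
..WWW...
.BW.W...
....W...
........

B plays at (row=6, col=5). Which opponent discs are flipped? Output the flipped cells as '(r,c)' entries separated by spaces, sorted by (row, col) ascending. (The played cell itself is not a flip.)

Answer: (3,2) (4,3) (5,4)

Derivation:
Dir NW: opp run (5,4) (4,3) (3,2) capped by B -> flip
Dir N: first cell '.' (not opp) -> no flip
Dir NE: first cell '.' (not opp) -> no flip
Dir W: opp run (6,4), next='.' -> no flip
Dir E: first cell '.' (not opp) -> no flip
Dir SW: first cell '.' (not opp) -> no flip
Dir S: first cell '.' (not opp) -> no flip
Dir SE: first cell '.' (not opp) -> no flip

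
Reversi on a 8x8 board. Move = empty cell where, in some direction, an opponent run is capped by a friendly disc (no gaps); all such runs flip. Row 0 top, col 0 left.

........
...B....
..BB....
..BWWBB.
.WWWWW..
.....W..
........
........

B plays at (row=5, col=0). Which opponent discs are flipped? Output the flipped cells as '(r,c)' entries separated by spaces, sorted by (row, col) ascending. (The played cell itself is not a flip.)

Answer: (4,1)

Derivation:
Dir NW: edge -> no flip
Dir N: first cell '.' (not opp) -> no flip
Dir NE: opp run (4,1) capped by B -> flip
Dir W: edge -> no flip
Dir E: first cell '.' (not opp) -> no flip
Dir SW: edge -> no flip
Dir S: first cell '.' (not opp) -> no flip
Dir SE: first cell '.' (not opp) -> no flip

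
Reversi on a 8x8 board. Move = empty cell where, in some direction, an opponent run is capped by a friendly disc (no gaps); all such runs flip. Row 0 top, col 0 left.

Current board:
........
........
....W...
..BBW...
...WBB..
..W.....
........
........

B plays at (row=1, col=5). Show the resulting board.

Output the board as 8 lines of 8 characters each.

Place B at (1,5); scan 8 dirs for brackets.
Dir NW: first cell '.' (not opp) -> no flip
Dir N: first cell '.' (not opp) -> no flip
Dir NE: first cell '.' (not opp) -> no flip
Dir W: first cell '.' (not opp) -> no flip
Dir E: first cell '.' (not opp) -> no flip
Dir SW: opp run (2,4) capped by B -> flip
Dir S: first cell '.' (not opp) -> no flip
Dir SE: first cell '.' (not opp) -> no flip
All flips: (2,4)

Answer: ........
.....B..
....B...
..BBW...
...WBB..
..W.....
........
........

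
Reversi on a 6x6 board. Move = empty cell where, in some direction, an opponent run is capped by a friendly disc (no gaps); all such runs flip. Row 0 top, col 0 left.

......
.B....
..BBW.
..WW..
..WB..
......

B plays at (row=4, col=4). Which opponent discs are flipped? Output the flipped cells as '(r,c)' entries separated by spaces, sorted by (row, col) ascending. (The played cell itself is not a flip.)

Answer: (3,3)

Derivation:
Dir NW: opp run (3,3) capped by B -> flip
Dir N: first cell '.' (not opp) -> no flip
Dir NE: first cell '.' (not opp) -> no flip
Dir W: first cell 'B' (not opp) -> no flip
Dir E: first cell '.' (not opp) -> no flip
Dir SW: first cell '.' (not opp) -> no flip
Dir S: first cell '.' (not opp) -> no flip
Dir SE: first cell '.' (not opp) -> no flip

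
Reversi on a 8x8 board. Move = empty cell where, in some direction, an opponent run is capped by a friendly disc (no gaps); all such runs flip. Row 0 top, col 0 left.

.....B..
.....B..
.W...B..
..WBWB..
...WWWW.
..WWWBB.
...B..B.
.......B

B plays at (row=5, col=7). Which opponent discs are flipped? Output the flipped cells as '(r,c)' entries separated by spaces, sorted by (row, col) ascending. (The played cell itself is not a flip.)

Dir NW: opp run (4,6) capped by B -> flip
Dir N: first cell '.' (not opp) -> no flip
Dir NE: edge -> no flip
Dir W: first cell 'B' (not opp) -> no flip
Dir E: edge -> no flip
Dir SW: first cell 'B' (not opp) -> no flip
Dir S: first cell '.' (not opp) -> no flip
Dir SE: edge -> no flip

Answer: (4,6)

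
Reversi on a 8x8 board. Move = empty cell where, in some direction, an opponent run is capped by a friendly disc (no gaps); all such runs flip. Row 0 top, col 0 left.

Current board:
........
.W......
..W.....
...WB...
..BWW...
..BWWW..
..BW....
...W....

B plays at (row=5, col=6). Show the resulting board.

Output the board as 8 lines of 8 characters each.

Answer: ........
.W......
..W.....
...WB...
..BWW...
..BBBBB.
..BW....
...W....

Derivation:
Place B at (5,6); scan 8 dirs for brackets.
Dir NW: first cell '.' (not opp) -> no flip
Dir N: first cell '.' (not opp) -> no flip
Dir NE: first cell '.' (not opp) -> no flip
Dir W: opp run (5,5) (5,4) (5,3) capped by B -> flip
Dir E: first cell '.' (not opp) -> no flip
Dir SW: first cell '.' (not opp) -> no flip
Dir S: first cell '.' (not opp) -> no flip
Dir SE: first cell '.' (not opp) -> no flip
All flips: (5,3) (5,4) (5,5)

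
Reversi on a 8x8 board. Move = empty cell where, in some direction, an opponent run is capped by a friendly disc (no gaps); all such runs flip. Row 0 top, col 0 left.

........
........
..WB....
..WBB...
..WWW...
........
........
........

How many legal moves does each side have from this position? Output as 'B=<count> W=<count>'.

-- B to move --
(1,1): flips 1 -> legal
(1,2): no bracket -> illegal
(1,3): no bracket -> illegal
(2,1): flips 1 -> legal
(3,1): flips 1 -> legal
(3,5): no bracket -> illegal
(4,1): flips 1 -> legal
(4,5): no bracket -> illegal
(5,1): flips 1 -> legal
(5,2): flips 1 -> legal
(5,3): flips 1 -> legal
(5,4): flips 1 -> legal
(5,5): flips 1 -> legal
B mobility = 9
-- W to move --
(1,2): no bracket -> illegal
(1,3): flips 2 -> legal
(1,4): flips 1 -> legal
(2,4): flips 3 -> legal
(2,5): flips 1 -> legal
(3,5): flips 2 -> legal
(4,5): no bracket -> illegal
W mobility = 5

Answer: B=9 W=5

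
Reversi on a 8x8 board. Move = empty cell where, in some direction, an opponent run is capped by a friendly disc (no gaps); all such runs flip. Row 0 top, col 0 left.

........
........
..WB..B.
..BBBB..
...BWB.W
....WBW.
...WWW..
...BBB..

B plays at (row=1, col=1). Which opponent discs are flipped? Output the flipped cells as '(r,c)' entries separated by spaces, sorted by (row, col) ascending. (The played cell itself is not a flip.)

Answer: (2,2)

Derivation:
Dir NW: first cell '.' (not opp) -> no flip
Dir N: first cell '.' (not opp) -> no flip
Dir NE: first cell '.' (not opp) -> no flip
Dir W: first cell '.' (not opp) -> no flip
Dir E: first cell '.' (not opp) -> no flip
Dir SW: first cell '.' (not opp) -> no flip
Dir S: first cell '.' (not opp) -> no flip
Dir SE: opp run (2,2) capped by B -> flip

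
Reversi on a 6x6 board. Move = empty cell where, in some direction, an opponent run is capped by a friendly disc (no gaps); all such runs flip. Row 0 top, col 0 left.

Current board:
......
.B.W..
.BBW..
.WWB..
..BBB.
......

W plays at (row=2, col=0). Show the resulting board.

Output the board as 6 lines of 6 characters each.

Place W at (2,0); scan 8 dirs for brackets.
Dir NW: edge -> no flip
Dir N: first cell '.' (not opp) -> no flip
Dir NE: opp run (1,1), next='.' -> no flip
Dir W: edge -> no flip
Dir E: opp run (2,1) (2,2) capped by W -> flip
Dir SW: edge -> no flip
Dir S: first cell '.' (not opp) -> no flip
Dir SE: first cell 'W' (not opp) -> no flip
All flips: (2,1) (2,2)

Answer: ......
.B.W..
WWWW..
.WWB..
..BBB.
......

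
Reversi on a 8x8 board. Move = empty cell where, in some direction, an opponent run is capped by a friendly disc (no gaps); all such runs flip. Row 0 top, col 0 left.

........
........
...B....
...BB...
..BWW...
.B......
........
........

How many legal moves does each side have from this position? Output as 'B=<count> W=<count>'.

Answer: B=5 W=5

Derivation:
-- B to move --
(3,2): no bracket -> illegal
(3,5): no bracket -> illegal
(4,5): flips 2 -> legal
(5,2): flips 1 -> legal
(5,3): flips 1 -> legal
(5,4): flips 1 -> legal
(5,5): flips 1 -> legal
B mobility = 5
-- W to move --
(1,2): no bracket -> illegal
(1,3): flips 2 -> legal
(1,4): no bracket -> illegal
(2,2): flips 1 -> legal
(2,4): flips 1 -> legal
(2,5): flips 1 -> legal
(3,1): no bracket -> illegal
(3,2): no bracket -> illegal
(3,5): no bracket -> illegal
(4,0): no bracket -> illegal
(4,1): flips 1 -> legal
(4,5): no bracket -> illegal
(5,0): no bracket -> illegal
(5,2): no bracket -> illegal
(5,3): no bracket -> illegal
(6,0): no bracket -> illegal
(6,1): no bracket -> illegal
(6,2): no bracket -> illegal
W mobility = 5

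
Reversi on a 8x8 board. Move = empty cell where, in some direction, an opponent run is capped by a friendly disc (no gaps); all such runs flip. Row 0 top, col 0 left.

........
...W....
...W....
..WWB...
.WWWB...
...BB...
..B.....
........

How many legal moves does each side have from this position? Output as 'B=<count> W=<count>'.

Answer: B=7 W=7

Derivation:
-- B to move --
(0,2): no bracket -> illegal
(0,3): flips 4 -> legal
(0,4): no bracket -> illegal
(1,2): flips 1 -> legal
(1,4): no bracket -> illegal
(2,1): flips 2 -> legal
(2,2): flips 1 -> legal
(2,4): no bracket -> illegal
(3,0): no bracket -> illegal
(3,1): flips 3 -> legal
(4,0): flips 3 -> legal
(5,0): no bracket -> illegal
(5,1): no bracket -> illegal
(5,2): flips 1 -> legal
B mobility = 7
-- W to move --
(2,4): no bracket -> illegal
(2,5): flips 1 -> legal
(3,5): flips 1 -> legal
(4,5): flips 2 -> legal
(5,1): no bracket -> illegal
(5,2): no bracket -> illegal
(5,5): flips 1 -> legal
(6,1): no bracket -> illegal
(6,3): flips 1 -> legal
(6,4): flips 1 -> legal
(6,5): flips 1 -> legal
(7,1): no bracket -> illegal
(7,2): no bracket -> illegal
(7,3): no bracket -> illegal
W mobility = 7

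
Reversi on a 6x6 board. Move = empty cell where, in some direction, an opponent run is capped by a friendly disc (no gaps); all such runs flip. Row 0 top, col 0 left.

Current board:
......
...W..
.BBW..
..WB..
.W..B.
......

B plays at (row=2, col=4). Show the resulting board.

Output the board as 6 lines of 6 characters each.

Place B at (2,4); scan 8 dirs for brackets.
Dir NW: opp run (1,3), next='.' -> no flip
Dir N: first cell '.' (not opp) -> no flip
Dir NE: first cell '.' (not opp) -> no flip
Dir W: opp run (2,3) capped by B -> flip
Dir E: first cell '.' (not opp) -> no flip
Dir SW: first cell 'B' (not opp) -> no flip
Dir S: first cell '.' (not opp) -> no flip
Dir SE: first cell '.' (not opp) -> no flip
All flips: (2,3)

Answer: ......
...W..
.BBBB.
..WB..
.W..B.
......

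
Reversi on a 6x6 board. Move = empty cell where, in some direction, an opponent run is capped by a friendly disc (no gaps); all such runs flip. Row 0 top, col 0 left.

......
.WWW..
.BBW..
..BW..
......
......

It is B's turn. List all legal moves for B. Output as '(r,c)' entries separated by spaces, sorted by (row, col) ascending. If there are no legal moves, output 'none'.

Answer: (0,0) (0,1) (0,2) (0,3) (0,4) (1,4) (2,4) (3,4) (4,4)

Derivation:
(0,0): flips 1 -> legal
(0,1): flips 1 -> legal
(0,2): flips 1 -> legal
(0,3): flips 1 -> legal
(0,4): flips 1 -> legal
(1,0): no bracket -> illegal
(1,4): flips 1 -> legal
(2,0): no bracket -> illegal
(2,4): flips 1 -> legal
(3,4): flips 1 -> legal
(4,2): no bracket -> illegal
(4,3): no bracket -> illegal
(4,4): flips 1 -> legal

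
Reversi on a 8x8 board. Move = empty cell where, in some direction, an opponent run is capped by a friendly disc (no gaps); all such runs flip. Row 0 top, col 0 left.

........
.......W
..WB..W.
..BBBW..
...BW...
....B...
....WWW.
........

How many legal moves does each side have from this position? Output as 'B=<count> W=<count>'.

Answer: B=8 W=4

Derivation:
-- B to move --
(0,6): no bracket -> illegal
(0,7): no bracket -> illegal
(1,1): flips 1 -> legal
(1,2): flips 1 -> legal
(1,3): no bracket -> illegal
(1,5): no bracket -> illegal
(1,6): no bracket -> illegal
(2,1): flips 1 -> legal
(2,4): no bracket -> illegal
(2,5): no bracket -> illegal
(2,7): no bracket -> illegal
(3,1): no bracket -> illegal
(3,6): flips 1 -> legal
(3,7): no bracket -> illegal
(4,5): flips 1 -> legal
(4,6): no bracket -> illegal
(5,3): no bracket -> illegal
(5,5): flips 1 -> legal
(5,6): no bracket -> illegal
(5,7): no bracket -> illegal
(6,3): no bracket -> illegal
(6,7): no bracket -> illegal
(7,3): no bracket -> illegal
(7,4): flips 1 -> legal
(7,5): no bracket -> illegal
(7,6): flips 1 -> legal
(7,7): no bracket -> illegal
B mobility = 8
-- W to move --
(1,2): no bracket -> illegal
(1,3): no bracket -> illegal
(1,4): no bracket -> illegal
(2,1): flips 3 -> legal
(2,4): flips 2 -> legal
(2,5): no bracket -> illegal
(3,1): flips 3 -> legal
(4,1): no bracket -> illegal
(4,2): flips 2 -> legal
(4,5): no bracket -> illegal
(5,2): no bracket -> illegal
(5,3): no bracket -> illegal
(5,5): no bracket -> illegal
(6,3): no bracket -> illegal
W mobility = 4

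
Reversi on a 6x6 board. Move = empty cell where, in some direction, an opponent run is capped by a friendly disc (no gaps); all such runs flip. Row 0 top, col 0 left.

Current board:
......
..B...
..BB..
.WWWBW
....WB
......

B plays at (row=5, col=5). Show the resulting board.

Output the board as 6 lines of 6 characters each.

Answer: ......
..B...
..BB..
.WWBBW
....BB
.....B

Derivation:
Place B at (5,5); scan 8 dirs for brackets.
Dir NW: opp run (4,4) (3,3) capped by B -> flip
Dir N: first cell 'B' (not opp) -> no flip
Dir NE: edge -> no flip
Dir W: first cell '.' (not opp) -> no flip
Dir E: edge -> no flip
Dir SW: edge -> no flip
Dir S: edge -> no flip
Dir SE: edge -> no flip
All flips: (3,3) (4,4)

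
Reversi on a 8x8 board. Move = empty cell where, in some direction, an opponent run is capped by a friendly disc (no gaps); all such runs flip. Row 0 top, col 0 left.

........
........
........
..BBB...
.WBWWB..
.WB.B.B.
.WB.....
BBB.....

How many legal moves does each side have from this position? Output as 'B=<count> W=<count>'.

Answer: B=7 W=11

Derivation:
-- B to move --
(3,0): flips 1 -> legal
(3,1): flips 3 -> legal
(3,5): no bracket -> illegal
(4,0): flips 2 -> legal
(5,0): flips 3 -> legal
(5,3): flips 1 -> legal
(5,5): flips 1 -> legal
(6,0): flips 2 -> legal
B mobility = 7
-- W to move --
(2,1): flips 1 -> legal
(2,2): flips 1 -> legal
(2,3): flips 2 -> legal
(2,4): flips 3 -> legal
(2,5): flips 1 -> legal
(3,1): no bracket -> illegal
(3,5): no bracket -> illegal
(3,6): no bracket -> illegal
(4,6): flips 1 -> legal
(4,7): no bracket -> illegal
(5,3): flips 1 -> legal
(5,5): no bracket -> illegal
(5,7): no bracket -> illegal
(6,0): no bracket -> illegal
(6,3): flips 2 -> legal
(6,4): flips 1 -> legal
(6,5): flips 1 -> legal
(6,6): no bracket -> illegal
(6,7): no bracket -> illegal
(7,3): flips 1 -> legal
W mobility = 11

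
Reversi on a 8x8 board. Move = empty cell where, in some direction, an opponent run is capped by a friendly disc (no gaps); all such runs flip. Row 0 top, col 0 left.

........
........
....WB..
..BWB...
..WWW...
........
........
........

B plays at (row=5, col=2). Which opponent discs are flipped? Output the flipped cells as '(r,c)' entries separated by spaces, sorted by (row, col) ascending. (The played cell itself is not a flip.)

Dir NW: first cell '.' (not opp) -> no flip
Dir N: opp run (4,2) capped by B -> flip
Dir NE: opp run (4,3) capped by B -> flip
Dir W: first cell '.' (not opp) -> no flip
Dir E: first cell '.' (not opp) -> no flip
Dir SW: first cell '.' (not opp) -> no flip
Dir S: first cell '.' (not opp) -> no flip
Dir SE: first cell '.' (not opp) -> no flip

Answer: (4,2) (4,3)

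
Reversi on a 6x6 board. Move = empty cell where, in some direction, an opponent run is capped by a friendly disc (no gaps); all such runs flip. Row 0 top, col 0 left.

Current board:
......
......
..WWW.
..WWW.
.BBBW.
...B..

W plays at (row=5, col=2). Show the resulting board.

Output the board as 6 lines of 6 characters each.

Place W at (5,2); scan 8 dirs for brackets.
Dir NW: opp run (4,1), next='.' -> no flip
Dir N: opp run (4,2) capped by W -> flip
Dir NE: opp run (4,3) capped by W -> flip
Dir W: first cell '.' (not opp) -> no flip
Dir E: opp run (5,3), next='.' -> no flip
Dir SW: edge -> no flip
Dir S: edge -> no flip
Dir SE: edge -> no flip
All flips: (4,2) (4,3)

Answer: ......
......
..WWW.
..WWW.
.BWWW.
..WB..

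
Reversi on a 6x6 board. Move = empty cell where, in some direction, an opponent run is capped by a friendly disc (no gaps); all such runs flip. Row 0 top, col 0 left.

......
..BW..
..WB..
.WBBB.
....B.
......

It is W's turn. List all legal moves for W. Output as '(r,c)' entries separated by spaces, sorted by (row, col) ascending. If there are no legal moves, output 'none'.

(0,1): no bracket -> illegal
(0,2): flips 1 -> legal
(0,3): no bracket -> illegal
(1,1): flips 1 -> legal
(1,4): no bracket -> illegal
(2,1): no bracket -> illegal
(2,4): flips 1 -> legal
(2,5): no bracket -> illegal
(3,5): flips 3 -> legal
(4,1): no bracket -> illegal
(4,2): flips 1 -> legal
(4,3): flips 2 -> legal
(4,5): no bracket -> illegal
(5,3): no bracket -> illegal
(5,4): no bracket -> illegal
(5,5): flips 2 -> legal

Answer: (0,2) (1,1) (2,4) (3,5) (4,2) (4,3) (5,5)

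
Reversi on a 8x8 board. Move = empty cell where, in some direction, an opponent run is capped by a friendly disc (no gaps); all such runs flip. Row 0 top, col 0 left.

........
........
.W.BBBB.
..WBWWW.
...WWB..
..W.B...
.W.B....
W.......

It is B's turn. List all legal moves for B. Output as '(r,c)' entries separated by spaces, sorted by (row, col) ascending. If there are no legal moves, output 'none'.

Answer: (1,0) (2,7) (3,1) (3,7) (4,1) (4,2) (4,6) (4,7) (5,3) (5,5)

Derivation:
(1,0): flips 3 -> legal
(1,1): no bracket -> illegal
(1,2): no bracket -> illegal
(2,0): no bracket -> illegal
(2,2): no bracket -> illegal
(2,7): flips 1 -> legal
(3,0): no bracket -> illegal
(3,1): flips 1 -> legal
(3,7): flips 3 -> legal
(4,1): flips 2 -> legal
(4,2): flips 2 -> legal
(4,6): flips 2 -> legal
(4,7): flips 1 -> legal
(5,0): no bracket -> illegal
(5,1): no bracket -> illegal
(5,3): flips 3 -> legal
(5,5): flips 1 -> legal
(6,0): no bracket -> illegal
(6,2): no bracket -> illegal
(7,1): no bracket -> illegal
(7,2): no bracket -> illegal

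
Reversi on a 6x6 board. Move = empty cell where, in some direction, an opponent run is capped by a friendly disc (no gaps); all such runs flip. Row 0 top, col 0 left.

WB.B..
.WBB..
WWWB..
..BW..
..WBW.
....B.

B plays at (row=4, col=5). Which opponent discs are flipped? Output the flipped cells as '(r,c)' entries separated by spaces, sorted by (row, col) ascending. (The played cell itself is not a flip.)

Answer: (4,4)

Derivation:
Dir NW: first cell '.' (not opp) -> no flip
Dir N: first cell '.' (not opp) -> no flip
Dir NE: edge -> no flip
Dir W: opp run (4,4) capped by B -> flip
Dir E: edge -> no flip
Dir SW: first cell 'B' (not opp) -> no flip
Dir S: first cell '.' (not opp) -> no flip
Dir SE: edge -> no flip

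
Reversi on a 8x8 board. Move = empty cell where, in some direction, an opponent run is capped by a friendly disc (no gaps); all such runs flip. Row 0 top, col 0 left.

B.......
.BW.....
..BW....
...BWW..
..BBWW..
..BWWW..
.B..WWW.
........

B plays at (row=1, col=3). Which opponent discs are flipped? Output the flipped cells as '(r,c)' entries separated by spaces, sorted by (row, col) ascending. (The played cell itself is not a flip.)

Answer: (1,2) (2,3)

Derivation:
Dir NW: first cell '.' (not opp) -> no flip
Dir N: first cell '.' (not opp) -> no flip
Dir NE: first cell '.' (not opp) -> no flip
Dir W: opp run (1,2) capped by B -> flip
Dir E: first cell '.' (not opp) -> no flip
Dir SW: first cell 'B' (not opp) -> no flip
Dir S: opp run (2,3) capped by B -> flip
Dir SE: first cell '.' (not opp) -> no flip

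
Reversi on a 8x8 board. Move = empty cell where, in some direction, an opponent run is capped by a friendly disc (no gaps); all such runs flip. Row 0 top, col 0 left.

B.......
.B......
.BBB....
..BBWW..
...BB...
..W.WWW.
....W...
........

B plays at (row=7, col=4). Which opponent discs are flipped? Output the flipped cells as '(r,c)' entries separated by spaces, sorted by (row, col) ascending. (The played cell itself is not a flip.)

Answer: (5,4) (6,4)

Derivation:
Dir NW: first cell '.' (not opp) -> no flip
Dir N: opp run (6,4) (5,4) capped by B -> flip
Dir NE: first cell '.' (not opp) -> no flip
Dir W: first cell '.' (not opp) -> no flip
Dir E: first cell '.' (not opp) -> no flip
Dir SW: edge -> no flip
Dir S: edge -> no flip
Dir SE: edge -> no flip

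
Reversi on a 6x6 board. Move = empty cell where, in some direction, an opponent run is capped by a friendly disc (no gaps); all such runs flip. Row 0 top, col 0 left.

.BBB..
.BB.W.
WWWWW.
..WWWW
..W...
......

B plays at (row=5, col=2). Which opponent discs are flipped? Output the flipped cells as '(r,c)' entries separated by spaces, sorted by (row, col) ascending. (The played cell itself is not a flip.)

Dir NW: first cell '.' (not opp) -> no flip
Dir N: opp run (4,2) (3,2) (2,2) capped by B -> flip
Dir NE: first cell '.' (not opp) -> no flip
Dir W: first cell '.' (not opp) -> no flip
Dir E: first cell '.' (not opp) -> no flip
Dir SW: edge -> no flip
Dir S: edge -> no flip
Dir SE: edge -> no flip

Answer: (2,2) (3,2) (4,2)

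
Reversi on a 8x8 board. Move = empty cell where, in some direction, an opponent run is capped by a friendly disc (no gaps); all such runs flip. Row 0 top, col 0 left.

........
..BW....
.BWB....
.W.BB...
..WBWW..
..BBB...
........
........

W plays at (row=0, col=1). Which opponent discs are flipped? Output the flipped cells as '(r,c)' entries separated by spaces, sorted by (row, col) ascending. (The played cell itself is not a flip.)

Answer: (1,2) (2,3) (3,4)

Derivation:
Dir NW: edge -> no flip
Dir N: edge -> no flip
Dir NE: edge -> no flip
Dir W: first cell '.' (not opp) -> no flip
Dir E: first cell '.' (not opp) -> no flip
Dir SW: first cell '.' (not opp) -> no flip
Dir S: first cell '.' (not opp) -> no flip
Dir SE: opp run (1,2) (2,3) (3,4) capped by W -> flip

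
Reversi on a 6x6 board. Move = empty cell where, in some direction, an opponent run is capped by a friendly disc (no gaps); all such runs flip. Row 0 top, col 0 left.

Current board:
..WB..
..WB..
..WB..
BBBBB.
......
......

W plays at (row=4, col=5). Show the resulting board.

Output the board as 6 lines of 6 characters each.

Place W at (4,5); scan 8 dirs for brackets.
Dir NW: opp run (3,4) (2,3) capped by W -> flip
Dir N: first cell '.' (not opp) -> no flip
Dir NE: edge -> no flip
Dir W: first cell '.' (not opp) -> no flip
Dir E: edge -> no flip
Dir SW: first cell '.' (not opp) -> no flip
Dir S: first cell '.' (not opp) -> no flip
Dir SE: edge -> no flip
All flips: (2,3) (3,4)

Answer: ..WB..
..WB..
..WW..
BBBBW.
.....W
......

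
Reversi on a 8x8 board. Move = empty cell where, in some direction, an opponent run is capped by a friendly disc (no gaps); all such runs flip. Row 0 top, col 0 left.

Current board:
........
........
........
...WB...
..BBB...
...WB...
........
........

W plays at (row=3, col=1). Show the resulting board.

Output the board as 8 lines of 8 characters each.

Answer: ........
........
........
.W.WB...
..WBB...
...WB...
........
........

Derivation:
Place W at (3,1); scan 8 dirs for brackets.
Dir NW: first cell '.' (not opp) -> no flip
Dir N: first cell '.' (not opp) -> no flip
Dir NE: first cell '.' (not opp) -> no flip
Dir W: first cell '.' (not opp) -> no flip
Dir E: first cell '.' (not opp) -> no flip
Dir SW: first cell '.' (not opp) -> no flip
Dir S: first cell '.' (not opp) -> no flip
Dir SE: opp run (4,2) capped by W -> flip
All flips: (4,2)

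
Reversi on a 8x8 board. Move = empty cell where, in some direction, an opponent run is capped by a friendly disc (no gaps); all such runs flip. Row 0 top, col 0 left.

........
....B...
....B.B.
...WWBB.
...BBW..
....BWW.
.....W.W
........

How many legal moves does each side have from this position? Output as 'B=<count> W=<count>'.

-- B to move --
(2,2): flips 1 -> legal
(2,3): flips 1 -> legal
(2,5): flips 1 -> legal
(3,2): flips 2 -> legal
(4,2): flips 1 -> legal
(4,6): flips 1 -> legal
(4,7): no bracket -> illegal
(5,7): flips 2 -> legal
(6,4): no bracket -> illegal
(6,6): flips 1 -> legal
(7,4): no bracket -> illegal
(7,5): flips 3 -> legal
(7,6): flips 1 -> legal
(7,7): no bracket -> illegal
B mobility = 10
-- W to move --
(0,3): no bracket -> illegal
(0,4): flips 2 -> legal
(0,5): no bracket -> illegal
(1,3): no bracket -> illegal
(1,5): flips 1 -> legal
(1,6): no bracket -> illegal
(1,7): no bracket -> illegal
(2,3): no bracket -> illegal
(2,5): flips 1 -> legal
(2,7): flips 1 -> legal
(3,2): flips 2 -> legal
(3,7): flips 2 -> legal
(4,2): flips 2 -> legal
(4,6): no bracket -> illegal
(4,7): no bracket -> illegal
(5,2): flips 1 -> legal
(5,3): flips 2 -> legal
(6,3): flips 1 -> legal
(6,4): flips 2 -> legal
W mobility = 11

Answer: B=10 W=11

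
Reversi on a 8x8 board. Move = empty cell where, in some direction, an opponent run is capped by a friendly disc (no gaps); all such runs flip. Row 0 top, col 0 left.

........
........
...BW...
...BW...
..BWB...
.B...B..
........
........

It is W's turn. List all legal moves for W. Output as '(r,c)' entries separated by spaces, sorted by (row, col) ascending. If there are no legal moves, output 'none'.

(1,2): flips 1 -> legal
(1,3): flips 2 -> legal
(1,4): no bracket -> illegal
(2,2): flips 1 -> legal
(3,1): no bracket -> illegal
(3,2): flips 1 -> legal
(3,5): no bracket -> illegal
(4,0): no bracket -> illegal
(4,1): flips 1 -> legal
(4,5): flips 1 -> legal
(4,6): no bracket -> illegal
(5,0): no bracket -> illegal
(5,2): no bracket -> illegal
(5,3): no bracket -> illegal
(5,4): flips 1 -> legal
(5,6): no bracket -> illegal
(6,0): flips 3 -> legal
(6,1): no bracket -> illegal
(6,2): no bracket -> illegal
(6,4): no bracket -> illegal
(6,5): no bracket -> illegal
(6,6): no bracket -> illegal

Answer: (1,2) (1,3) (2,2) (3,2) (4,1) (4,5) (5,4) (6,0)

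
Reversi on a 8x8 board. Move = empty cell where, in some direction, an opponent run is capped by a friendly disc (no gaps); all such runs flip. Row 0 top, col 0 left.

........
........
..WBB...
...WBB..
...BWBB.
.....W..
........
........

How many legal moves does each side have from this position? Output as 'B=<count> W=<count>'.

-- B to move --
(1,1): no bracket -> illegal
(1,2): no bracket -> illegal
(1,3): no bracket -> illegal
(2,1): flips 1 -> legal
(3,1): no bracket -> illegal
(3,2): flips 1 -> legal
(4,2): flips 1 -> legal
(5,3): flips 1 -> legal
(5,4): flips 1 -> legal
(5,6): no bracket -> illegal
(6,4): flips 1 -> legal
(6,5): flips 1 -> legal
(6,6): no bracket -> illegal
B mobility = 7
-- W to move --
(1,2): no bracket -> illegal
(1,3): flips 1 -> legal
(1,4): flips 2 -> legal
(1,5): flips 1 -> legal
(2,5): flips 4 -> legal
(2,6): flips 1 -> legal
(3,2): no bracket -> illegal
(3,6): flips 2 -> legal
(3,7): flips 1 -> legal
(4,2): flips 1 -> legal
(4,7): flips 2 -> legal
(5,2): no bracket -> illegal
(5,3): flips 1 -> legal
(5,4): no bracket -> illegal
(5,6): no bracket -> illegal
(5,7): no bracket -> illegal
W mobility = 10

Answer: B=7 W=10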